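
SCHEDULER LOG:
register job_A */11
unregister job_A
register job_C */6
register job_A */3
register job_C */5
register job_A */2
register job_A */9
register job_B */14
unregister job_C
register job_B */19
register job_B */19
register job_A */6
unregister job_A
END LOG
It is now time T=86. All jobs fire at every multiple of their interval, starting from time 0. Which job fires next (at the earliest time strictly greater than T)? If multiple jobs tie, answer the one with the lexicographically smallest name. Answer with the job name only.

Answer: job_B

Derivation:
Op 1: register job_A */11 -> active={job_A:*/11}
Op 2: unregister job_A -> active={}
Op 3: register job_C */6 -> active={job_C:*/6}
Op 4: register job_A */3 -> active={job_A:*/3, job_C:*/6}
Op 5: register job_C */5 -> active={job_A:*/3, job_C:*/5}
Op 6: register job_A */2 -> active={job_A:*/2, job_C:*/5}
Op 7: register job_A */9 -> active={job_A:*/9, job_C:*/5}
Op 8: register job_B */14 -> active={job_A:*/9, job_B:*/14, job_C:*/5}
Op 9: unregister job_C -> active={job_A:*/9, job_B:*/14}
Op 10: register job_B */19 -> active={job_A:*/9, job_B:*/19}
Op 11: register job_B */19 -> active={job_A:*/9, job_B:*/19}
Op 12: register job_A */6 -> active={job_A:*/6, job_B:*/19}
Op 13: unregister job_A -> active={job_B:*/19}
  job_B: interval 19, next fire after T=86 is 95
Earliest = 95, winner (lex tiebreak) = job_B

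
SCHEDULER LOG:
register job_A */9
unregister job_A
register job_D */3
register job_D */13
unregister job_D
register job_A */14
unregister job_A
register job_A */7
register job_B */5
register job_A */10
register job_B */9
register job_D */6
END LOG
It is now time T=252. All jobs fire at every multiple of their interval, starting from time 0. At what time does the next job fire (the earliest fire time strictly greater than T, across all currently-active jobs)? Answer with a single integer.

Op 1: register job_A */9 -> active={job_A:*/9}
Op 2: unregister job_A -> active={}
Op 3: register job_D */3 -> active={job_D:*/3}
Op 4: register job_D */13 -> active={job_D:*/13}
Op 5: unregister job_D -> active={}
Op 6: register job_A */14 -> active={job_A:*/14}
Op 7: unregister job_A -> active={}
Op 8: register job_A */7 -> active={job_A:*/7}
Op 9: register job_B */5 -> active={job_A:*/7, job_B:*/5}
Op 10: register job_A */10 -> active={job_A:*/10, job_B:*/5}
Op 11: register job_B */9 -> active={job_A:*/10, job_B:*/9}
Op 12: register job_D */6 -> active={job_A:*/10, job_B:*/9, job_D:*/6}
  job_A: interval 10, next fire after T=252 is 260
  job_B: interval 9, next fire after T=252 is 261
  job_D: interval 6, next fire after T=252 is 258
Earliest fire time = 258 (job job_D)

Answer: 258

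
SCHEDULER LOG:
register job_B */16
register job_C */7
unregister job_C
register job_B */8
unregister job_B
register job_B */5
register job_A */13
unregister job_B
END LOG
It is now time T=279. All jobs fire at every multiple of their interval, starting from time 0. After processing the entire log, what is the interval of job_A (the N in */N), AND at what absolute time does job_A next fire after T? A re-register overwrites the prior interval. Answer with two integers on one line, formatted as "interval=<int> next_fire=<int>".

Op 1: register job_B */16 -> active={job_B:*/16}
Op 2: register job_C */7 -> active={job_B:*/16, job_C:*/7}
Op 3: unregister job_C -> active={job_B:*/16}
Op 4: register job_B */8 -> active={job_B:*/8}
Op 5: unregister job_B -> active={}
Op 6: register job_B */5 -> active={job_B:*/5}
Op 7: register job_A */13 -> active={job_A:*/13, job_B:*/5}
Op 8: unregister job_B -> active={job_A:*/13}
Final interval of job_A = 13
Next fire of job_A after T=279: (279//13+1)*13 = 286

Answer: interval=13 next_fire=286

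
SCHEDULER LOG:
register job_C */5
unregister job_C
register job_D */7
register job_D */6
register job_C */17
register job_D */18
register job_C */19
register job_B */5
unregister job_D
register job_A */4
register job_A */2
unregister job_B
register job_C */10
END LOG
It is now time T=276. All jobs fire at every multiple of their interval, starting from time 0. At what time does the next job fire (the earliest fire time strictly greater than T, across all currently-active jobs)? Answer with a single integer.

Answer: 278

Derivation:
Op 1: register job_C */5 -> active={job_C:*/5}
Op 2: unregister job_C -> active={}
Op 3: register job_D */7 -> active={job_D:*/7}
Op 4: register job_D */6 -> active={job_D:*/6}
Op 5: register job_C */17 -> active={job_C:*/17, job_D:*/6}
Op 6: register job_D */18 -> active={job_C:*/17, job_D:*/18}
Op 7: register job_C */19 -> active={job_C:*/19, job_D:*/18}
Op 8: register job_B */5 -> active={job_B:*/5, job_C:*/19, job_D:*/18}
Op 9: unregister job_D -> active={job_B:*/5, job_C:*/19}
Op 10: register job_A */4 -> active={job_A:*/4, job_B:*/5, job_C:*/19}
Op 11: register job_A */2 -> active={job_A:*/2, job_B:*/5, job_C:*/19}
Op 12: unregister job_B -> active={job_A:*/2, job_C:*/19}
Op 13: register job_C */10 -> active={job_A:*/2, job_C:*/10}
  job_A: interval 2, next fire after T=276 is 278
  job_C: interval 10, next fire after T=276 is 280
Earliest fire time = 278 (job job_A)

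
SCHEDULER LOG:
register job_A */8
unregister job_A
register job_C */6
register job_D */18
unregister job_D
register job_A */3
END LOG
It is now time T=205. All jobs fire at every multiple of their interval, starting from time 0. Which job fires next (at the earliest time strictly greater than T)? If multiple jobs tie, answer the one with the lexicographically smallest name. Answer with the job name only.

Op 1: register job_A */8 -> active={job_A:*/8}
Op 2: unregister job_A -> active={}
Op 3: register job_C */6 -> active={job_C:*/6}
Op 4: register job_D */18 -> active={job_C:*/6, job_D:*/18}
Op 5: unregister job_D -> active={job_C:*/6}
Op 6: register job_A */3 -> active={job_A:*/3, job_C:*/6}
  job_A: interval 3, next fire after T=205 is 207
  job_C: interval 6, next fire after T=205 is 210
Earliest = 207, winner (lex tiebreak) = job_A

Answer: job_A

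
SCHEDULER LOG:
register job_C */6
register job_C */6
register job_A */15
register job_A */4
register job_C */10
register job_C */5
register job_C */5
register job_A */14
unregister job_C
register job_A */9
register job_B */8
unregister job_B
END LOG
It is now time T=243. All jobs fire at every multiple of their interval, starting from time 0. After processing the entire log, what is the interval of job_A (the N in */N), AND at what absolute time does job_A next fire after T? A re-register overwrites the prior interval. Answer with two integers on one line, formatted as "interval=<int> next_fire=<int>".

Answer: interval=9 next_fire=252

Derivation:
Op 1: register job_C */6 -> active={job_C:*/6}
Op 2: register job_C */6 -> active={job_C:*/6}
Op 3: register job_A */15 -> active={job_A:*/15, job_C:*/6}
Op 4: register job_A */4 -> active={job_A:*/4, job_C:*/6}
Op 5: register job_C */10 -> active={job_A:*/4, job_C:*/10}
Op 6: register job_C */5 -> active={job_A:*/4, job_C:*/5}
Op 7: register job_C */5 -> active={job_A:*/4, job_C:*/5}
Op 8: register job_A */14 -> active={job_A:*/14, job_C:*/5}
Op 9: unregister job_C -> active={job_A:*/14}
Op 10: register job_A */9 -> active={job_A:*/9}
Op 11: register job_B */8 -> active={job_A:*/9, job_B:*/8}
Op 12: unregister job_B -> active={job_A:*/9}
Final interval of job_A = 9
Next fire of job_A after T=243: (243//9+1)*9 = 252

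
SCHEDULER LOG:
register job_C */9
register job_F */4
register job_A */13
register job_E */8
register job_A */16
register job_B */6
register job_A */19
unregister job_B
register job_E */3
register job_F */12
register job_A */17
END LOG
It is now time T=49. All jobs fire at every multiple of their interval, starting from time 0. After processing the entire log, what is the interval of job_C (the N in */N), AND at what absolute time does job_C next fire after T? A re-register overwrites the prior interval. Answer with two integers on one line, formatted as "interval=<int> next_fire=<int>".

Answer: interval=9 next_fire=54

Derivation:
Op 1: register job_C */9 -> active={job_C:*/9}
Op 2: register job_F */4 -> active={job_C:*/9, job_F:*/4}
Op 3: register job_A */13 -> active={job_A:*/13, job_C:*/9, job_F:*/4}
Op 4: register job_E */8 -> active={job_A:*/13, job_C:*/9, job_E:*/8, job_F:*/4}
Op 5: register job_A */16 -> active={job_A:*/16, job_C:*/9, job_E:*/8, job_F:*/4}
Op 6: register job_B */6 -> active={job_A:*/16, job_B:*/6, job_C:*/9, job_E:*/8, job_F:*/4}
Op 7: register job_A */19 -> active={job_A:*/19, job_B:*/6, job_C:*/9, job_E:*/8, job_F:*/4}
Op 8: unregister job_B -> active={job_A:*/19, job_C:*/9, job_E:*/8, job_F:*/4}
Op 9: register job_E */3 -> active={job_A:*/19, job_C:*/9, job_E:*/3, job_F:*/4}
Op 10: register job_F */12 -> active={job_A:*/19, job_C:*/9, job_E:*/3, job_F:*/12}
Op 11: register job_A */17 -> active={job_A:*/17, job_C:*/9, job_E:*/3, job_F:*/12}
Final interval of job_C = 9
Next fire of job_C after T=49: (49//9+1)*9 = 54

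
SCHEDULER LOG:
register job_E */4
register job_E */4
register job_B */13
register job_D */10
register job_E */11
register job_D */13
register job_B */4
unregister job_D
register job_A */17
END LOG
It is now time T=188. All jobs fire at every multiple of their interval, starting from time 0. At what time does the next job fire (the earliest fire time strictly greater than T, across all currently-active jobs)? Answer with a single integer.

Answer: 192

Derivation:
Op 1: register job_E */4 -> active={job_E:*/4}
Op 2: register job_E */4 -> active={job_E:*/4}
Op 3: register job_B */13 -> active={job_B:*/13, job_E:*/4}
Op 4: register job_D */10 -> active={job_B:*/13, job_D:*/10, job_E:*/4}
Op 5: register job_E */11 -> active={job_B:*/13, job_D:*/10, job_E:*/11}
Op 6: register job_D */13 -> active={job_B:*/13, job_D:*/13, job_E:*/11}
Op 7: register job_B */4 -> active={job_B:*/4, job_D:*/13, job_E:*/11}
Op 8: unregister job_D -> active={job_B:*/4, job_E:*/11}
Op 9: register job_A */17 -> active={job_A:*/17, job_B:*/4, job_E:*/11}
  job_A: interval 17, next fire after T=188 is 204
  job_B: interval 4, next fire after T=188 is 192
  job_E: interval 11, next fire after T=188 is 198
Earliest fire time = 192 (job job_B)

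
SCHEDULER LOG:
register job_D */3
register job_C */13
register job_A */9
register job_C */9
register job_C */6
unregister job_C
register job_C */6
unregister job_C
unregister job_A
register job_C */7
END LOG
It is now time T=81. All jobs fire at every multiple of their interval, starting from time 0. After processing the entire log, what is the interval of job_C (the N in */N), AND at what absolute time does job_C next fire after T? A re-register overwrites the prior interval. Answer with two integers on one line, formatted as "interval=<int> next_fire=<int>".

Op 1: register job_D */3 -> active={job_D:*/3}
Op 2: register job_C */13 -> active={job_C:*/13, job_D:*/3}
Op 3: register job_A */9 -> active={job_A:*/9, job_C:*/13, job_D:*/3}
Op 4: register job_C */9 -> active={job_A:*/9, job_C:*/9, job_D:*/3}
Op 5: register job_C */6 -> active={job_A:*/9, job_C:*/6, job_D:*/3}
Op 6: unregister job_C -> active={job_A:*/9, job_D:*/3}
Op 7: register job_C */6 -> active={job_A:*/9, job_C:*/6, job_D:*/3}
Op 8: unregister job_C -> active={job_A:*/9, job_D:*/3}
Op 9: unregister job_A -> active={job_D:*/3}
Op 10: register job_C */7 -> active={job_C:*/7, job_D:*/3}
Final interval of job_C = 7
Next fire of job_C after T=81: (81//7+1)*7 = 84

Answer: interval=7 next_fire=84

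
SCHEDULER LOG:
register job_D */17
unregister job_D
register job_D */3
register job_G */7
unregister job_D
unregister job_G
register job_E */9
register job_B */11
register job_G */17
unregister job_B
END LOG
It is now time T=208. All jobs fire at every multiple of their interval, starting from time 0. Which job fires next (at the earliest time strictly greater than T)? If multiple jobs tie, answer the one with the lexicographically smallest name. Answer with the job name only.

Answer: job_E

Derivation:
Op 1: register job_D */17 -> active={job_D:*/17}
Op 2: unregister job_D -> active={}
Op 3: register job_D */3 -> active={job_D:*/3}
Op 4: register job_G */7 -> active={job_D:*/3, job_G:*/7}
Op 5: unregister job_D -> active={job_G:*/7}
Op 6: unregister job_G -> active={}
Op 7: register job_E */9 -> active={job_E:*/9}
Op 8: register job_B */11 -> active={job_B:*/11, job_E:*/9}
Op 9: register job_G */17 -> active={job_B:*/11, job_E:*/9, job_G:*/17}
Op 10: unregister job_B -> active={job_E:*/9, job_G:*/17}
  job_E: interval 9, next fire after T=208 is 216
  job_G: interval 17, next fire after T=208 is 221
Earliest = 216, winner (lex tiebreak) = job_E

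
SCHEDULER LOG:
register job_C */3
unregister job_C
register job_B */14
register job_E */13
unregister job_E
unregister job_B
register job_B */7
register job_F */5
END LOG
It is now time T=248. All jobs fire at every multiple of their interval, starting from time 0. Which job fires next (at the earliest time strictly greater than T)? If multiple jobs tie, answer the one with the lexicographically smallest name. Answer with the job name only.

Answer: job_F

Derivation:
Op 1: register job_C */3 -> active={job_C:*/3}
Op 2: unregister job_C -> active={}
Op 3: register job_B */14 -> active={job_B:*/14}
Op 4: register job_E */13 -> active={job_B:*/14, job_E:*/13}
Op 5: unregister job_E -> active={job_B:*/14}
Op 6: unregister job_B -> active={}
Op 7: register job_B */7 -> active={job_B:*/7}
Op 8: register job_F */5 -> active={job_B:*/7, job_F:*/5}
  job_B: interval 7, next fire after T=248 is 252
  job_F: interval 5, next fire after T=248 is 250
Earliest = 250, winner (lex tiebreak) = job_F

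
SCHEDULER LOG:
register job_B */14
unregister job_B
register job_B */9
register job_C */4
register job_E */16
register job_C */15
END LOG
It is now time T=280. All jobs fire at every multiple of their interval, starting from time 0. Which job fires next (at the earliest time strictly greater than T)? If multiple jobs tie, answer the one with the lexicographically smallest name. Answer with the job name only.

Answer: job_C

Derivation:
Op 1: register job_B */14 -> active={job_B:*/14}
Op 2: unregister job_B -> active={}
Op 3: register job_B */9 -> active={job_B:*/9}
Op 4: register job_C */4 -> active={job_B:*/9, job_C:*/4}
Op 5: register job_E */16 -> active={job_B:*/9, job_C:*/4, job_E:*/16}
Op 6: register job_C */15 -> active={job_B:*/9, job_C:*/15, job_E:*/16}
  job_B: interval 9, next fire after T=280 is 288
  job_C: interval 15, next fire after T=280 is 285
  job_E: interval 16, next fire after T=280 is 288
Earliest = 285, winner (lex tiebreak) = job_C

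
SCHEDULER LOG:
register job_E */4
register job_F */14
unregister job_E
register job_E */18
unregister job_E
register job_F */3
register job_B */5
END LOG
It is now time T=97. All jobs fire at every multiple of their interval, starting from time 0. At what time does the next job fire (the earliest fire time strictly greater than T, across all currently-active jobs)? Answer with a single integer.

Answer: 99

Derivation:
Op 1: register job_E */4 -> active={job_E:*/4}
Op 2: register job_F */14 -> active={job_E:*/4, job_F:*/14}
Op 3: unregister job_E -> active={job_F:*/14}
Op 4: register job_E */18 -> active={job_E:*/18, job_F:*/14}
Op 5: unregister job_E -> active={job_F:*/14}
Op 6: register job_F */3 -> active={job_F:*/3}
Op 7: register job_B */5 -> active={job_B:*/5, job_F:*/3}
  job_B: interval 5, next fire after T=97 is 100
  job_F: interval 3, next fire after T=97 is 99
Earliest fire time = 99 (job job_F)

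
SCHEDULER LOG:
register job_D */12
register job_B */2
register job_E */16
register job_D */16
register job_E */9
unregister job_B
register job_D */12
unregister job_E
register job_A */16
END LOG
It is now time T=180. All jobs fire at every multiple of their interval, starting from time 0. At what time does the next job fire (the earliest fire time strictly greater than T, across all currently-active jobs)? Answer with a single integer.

Answer: 192

Derivation:
Op 1: register job_D */12 -> active={job_D:*/12}
Op 2: register job_B */2 -> active={job_B:*/2, job_D:*/12}
Op 3: register job_E */16 -> active={job_B:*/2, job_D:*/12, job_E:*/16}
Op 4: register job_D */16 -> active={job_B:*/2, job_D:*/16, job_E:*/16}
Op 5: register job_E */9 -> active={job_B:*/2, job_D:*/16, job_E:*/9}
Op 6: unregister job_B -> active={job_D:*/16, job_E:*/9}
Op 7: register job_D */12 -> active={job_D:*/12, job_E:*/9}
Op 8: unregister job_E -> active={job_D:*/12}
Op 9: register job_A */16 -> active={job_A:*/16, job_D:*/12}
  job_A: interval 16, next fire after T=180 is 192
  job_D: interval 12, next fire after T=180 is 192
Earliest fire time = 192 (job job_A)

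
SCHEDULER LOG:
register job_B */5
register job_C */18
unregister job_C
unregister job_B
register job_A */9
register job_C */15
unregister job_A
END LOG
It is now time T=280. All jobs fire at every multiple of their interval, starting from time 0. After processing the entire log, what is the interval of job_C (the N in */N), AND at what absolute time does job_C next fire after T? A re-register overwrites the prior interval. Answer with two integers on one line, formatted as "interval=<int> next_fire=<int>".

Answer: interval=15 next_fire=285

Derivation:
Op 1: register job_B */5 -> active={job_B:*/5}
Op 2: register job_C */18 -> active={job_B:*/5, job_C:*/18}
Op 3: unregister job_C -> active={job_B:*/5}
Op 4: unregister job_B -> active={}
Op 5: register job_A */9 -> active={job_A:*/9}
Op 6: register job_C */15 -> active={job_A:*/9, job_C:*/15}
Op 7: unregister job_A -> active={job_C:*/15}
Final interval of job_C = 15
Next fire of job_C after T=280: (280//15+1)*15 = 285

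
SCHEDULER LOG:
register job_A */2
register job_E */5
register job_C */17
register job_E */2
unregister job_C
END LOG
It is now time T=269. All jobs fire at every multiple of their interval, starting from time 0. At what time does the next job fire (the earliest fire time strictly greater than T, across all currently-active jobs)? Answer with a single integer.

Answer: 270

Derivation:
Op 1: register job_A */2 -> active={job_A:*/2}
Op 2: register job_E */5 -> active={job_A:*/2, job_E:*/5}
Op 3: register job_C */17 -> active={job_A:*/2, job_C:*/17, job_E:*/5}
Op 4: register job_E */2 -> active={job_A:*/2, job_C:*/17, job_E:*/2}
Op 5: unregister job_C -> active={job_A:*/2, job_E:*/2}
  job_A: interval 2, next fire after T=269 is 270
  job_E: interval 2, next fire after T=269 is 270
Earliest fire time = 270 (job job_A)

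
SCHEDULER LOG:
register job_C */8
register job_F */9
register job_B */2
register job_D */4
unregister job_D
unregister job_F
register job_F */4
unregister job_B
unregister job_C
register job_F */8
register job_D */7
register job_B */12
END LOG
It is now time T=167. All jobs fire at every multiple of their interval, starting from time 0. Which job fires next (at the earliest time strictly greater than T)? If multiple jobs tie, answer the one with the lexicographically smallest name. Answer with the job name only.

Answer: job_B

Derivation:
Op 1: register job_C */8 -> active={job_C:*/8}
Op 2: register job_F */9 -> active={job_C:*/8, job_F:*/9}
Op 3: register job_B */2 -> active={job_B:*/2, job_C:*/8, job_F:*/9}
Op 4: register job_D */4 -> active={job_B:*/2, job_C:*/8, job_D:*/4, job_F:*/9}
Op 5: unregister job_D -> active={job_B:*/2, job_C:*/8, job_F:*/9}
Op 6: unregister job_F -> active={job_B:*/2, job_C:*/8}
Op 7: register job_F */4 -> active={job_B:*/2, job_C:*/8, job_F:*/4}
Op 8: unregister job_B -> active={job_C:*/8, job_F:*/4}
Op 9: unregister job_C -> active={job_F:*/4}
Op 10: register job_F */8 -> active={job_F:*/8}
Op 11: register job_D */7 -> active={job_D:*/7, job_F:*/8}
Op 12: register job_B */12 -> active={job_B:*/12, job_D:*/7, job_F:*/8}
  job_B: interval 12, next fire after T=167 is 168
  job_D: interval 7, next fire after T=167 is 168
  job_F: interval 8, next fire after T=167 is 168
Earliest = 168, winner (lex tiebreak) = job_B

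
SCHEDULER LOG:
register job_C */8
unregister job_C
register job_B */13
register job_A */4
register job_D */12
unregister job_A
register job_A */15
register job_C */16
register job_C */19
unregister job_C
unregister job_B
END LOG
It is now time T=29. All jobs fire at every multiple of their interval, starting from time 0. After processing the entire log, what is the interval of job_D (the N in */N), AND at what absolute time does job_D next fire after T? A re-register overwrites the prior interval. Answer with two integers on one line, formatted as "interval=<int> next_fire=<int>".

Answer: interval=12 next_fire=36

Derivation:
Op 1: register job_C */8 -> active={job_C:*/8}
Op 2: unregister job_C -> active={}
Op 3: register job_B */13 -> active={job_B:*/13}
Op 4: register job_A */4 -> active={job_A:*/4, job_B:*/13}
Op 5: register job_D */12 -> active={job_A:*/4, job_B:*/13, job_D:*/12}
Op 6: unregister job_A -> active={job_B:*/13, job_D:*/12}
Op 7: register job_A */15 -> active={job_A:*/15, job_B:*/13, job_D:*/12}
Op 8: register job_C */16 -> active={job_A:*/15, job_B:*/13, job_C:*/16, job_D:*/12}
Op 9: register job_C */19 -> active={job_A:*/15, job_B:*/13, job_C:*/19, job_D:*/12}
Op 10: unregister job_C -> active={job_A:*/15, job_B:*/13, job_D:*/12}
Op 11: unregister job_B -> active={job_A:*/15, job_D:*/12}
Final interval of job_D = 12
Next fire of job_D after T=29: (29//12+1)*12 = 36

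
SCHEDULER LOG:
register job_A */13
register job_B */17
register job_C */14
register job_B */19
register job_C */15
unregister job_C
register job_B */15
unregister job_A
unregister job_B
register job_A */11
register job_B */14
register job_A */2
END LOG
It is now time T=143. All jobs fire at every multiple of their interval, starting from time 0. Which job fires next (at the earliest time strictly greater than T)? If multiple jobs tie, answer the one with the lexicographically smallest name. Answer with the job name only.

Op 1: register job_A */13 -> active={job_A:*/13}
Op 2: register job_B */17 -> active={job_A:*/13, job_B:*/17}
Op 3: register job_C */14 -> active={job_A:*/13, job_B:*/17, job_C:*/14}
Op 4: register job_B */19 -> active={job_A:*/13, job_B:*/19, job_C:*/14}
Op 5: register job_C */15 -> active={job_A:*/13, job_B:*/19, job_C:*/15}
Op 6: unregister job_C -> active={job_A:*/13, job_B:*/19}
Op 7: register job_B */15 -> active={job_A:*/13, job_B:*/15}
Op 8: unregister job_A -> active={job_B:*/15}
Op 9: unregister job_B -> active={}
Op 10: register job_A */11 -> active={job_A:*/11}
Op 11: register job_B */14 -> active={job_A:*/11, job_B:*/14}
Op 12: register job_A */2 -> active={job_A:*/2, job_B:*/14}
  job_A: interval 2, next fire after T=143 is 144
  job_B: interval 14, next fire after T=143 is 154
Earliest = 144, winner (lex tiebreak) = job_A

Answer: job_A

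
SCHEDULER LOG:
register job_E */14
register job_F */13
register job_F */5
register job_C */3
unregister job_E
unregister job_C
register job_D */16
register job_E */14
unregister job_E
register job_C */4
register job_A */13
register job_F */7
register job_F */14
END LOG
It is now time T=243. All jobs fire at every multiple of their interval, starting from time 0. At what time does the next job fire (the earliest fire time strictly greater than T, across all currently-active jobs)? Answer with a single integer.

Op 1: register job_E */14 -> active={job_E:*/14}
Op 2: register job_F */13 -> active={job_E:*/14, job_F:*/13}
Op 3: register job_F */5 -> active={job_E:*/14, job_F:*/5}
Op 4: register job_C */3 -> active={job_C:*/3, job_E:*/14, job_F:*/5}
Op 5: unregister job_E -> active={job_C:*/3, job_F:*/5}
Op 6: unregister job_C -> active={job_F:*/5}
Op 7: register job_D */16 -> active={job_D:*/16, job_F:*/5}
Op 8: register job_E */14 -> active={job_D:*/16, job_E:*/14, job_F:*/5}
Op 9: unregister job_E -> active={job_D:*/16, job_F:*/5}
Op 10: register job_C */4 -> active={job_C:*/4, job_D:*/16, job_F:*/5}
Op 11: register job_A */13 -> active={job_A:*/13, job_C:*/4, job_D:*/16, job_F:*/5}
Op 12: register job_F */7 -> active={job_A:*/13, job_C:*/4, job_D:*/16, job_F:*/7}
Op 13: register job_F */14 -> active={job_A:*/13, job_C:*/4, job_D:*/16, job_F:*/14}
  job_A: interval 13, next fire after T=243 is 247
  job_C: interval 4, next fire after T=243 is 244
  job_D: interval 16, next fire after T=243 is 256
  job_F: interval 14, next fire after T=243 is 252
Earliest fire time = 244 (job job_C)

Answer: 244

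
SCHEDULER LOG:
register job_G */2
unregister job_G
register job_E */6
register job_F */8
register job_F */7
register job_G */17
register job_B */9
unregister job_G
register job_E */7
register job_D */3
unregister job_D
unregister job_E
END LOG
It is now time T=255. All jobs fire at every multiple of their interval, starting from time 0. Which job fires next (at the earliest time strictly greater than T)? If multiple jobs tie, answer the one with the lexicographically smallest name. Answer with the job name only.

Op 1: register job_G */2 -> active={job_G:*/2}
Op 2: unregister job_G -> active={}
Op 3: register job_E */6 -> active={job_E:*/6}
Op 4: register job_F */8 -> active={job_E:*/6, job_F:*/8}
Op 5: register job_F */7 -> active={job_E:*/6, job_F:*/7}
Op 6: register job_G */17 -> active={job_E:*/6, job_F:*/7, job_G:*/17}
Op 7: register job_B */9 -> active={job_B:*/9, job_E:*/6, job_F:*/7, job_G:*/17}
Op 8: unregister job_G -> active={job_B:*/9, job_E:*/6, job_F:*/7}
Op 9: register job_E */7 -> active={job_B:*/9, job_E:*/7, job_F:*/7}
Op 10: register job_D */3 -> active={job_B:*/9, job_D:*/3, job_E:*/7, job_F:*/7}
Op 11: unregister job_D -> active={job_B:*/9, job_E:*/7, job_F:*/7}
Op 12: unregister job_E -> active={job_B:*/9, job_F:*/7}
  job_B: interval 9, next fire after T=255 is 261
  job_F: interval 7, next fire after T=255 is 259
Earliest = 259, winner (lex tiebreak) = job_F

Answer: job_F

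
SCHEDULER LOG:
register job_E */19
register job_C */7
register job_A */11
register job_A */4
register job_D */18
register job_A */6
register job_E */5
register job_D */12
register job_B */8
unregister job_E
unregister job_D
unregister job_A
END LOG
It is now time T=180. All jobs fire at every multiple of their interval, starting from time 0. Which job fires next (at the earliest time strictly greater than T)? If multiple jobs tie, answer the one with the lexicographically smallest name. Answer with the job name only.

Answer: job_C

Derivation:
Op 1: register job_E */19 -> active={job_E:*/19}
Op 2: register job_C */7 -> active={job_C:*/7, job_E:*/19}
Op 3: register job_A */11 -> active={job_A:*/11, job_C:*/7, job_E:*/19}
Op 4: register job_A */4 -> active={job_A:*/4, job_C:*/7, job_E:*/19}
Op 5: register job_D */18 -> active={job_A:*/4, job_C:*/7, job_D:*/18, job_E:*/19}
Op 6: register job_A */6 -> active={job_A:*/6, job_C:*/7, job_D:*/18, job_E:*/19}
Op 7: register job_E */5 -> active={job_A:*/6, job_C:*/7, job_D:*/18, job_E:*/5}
Op 8: register job_D */12 -> active={job_A:*/6, job_C:*/7, job_D:*/12, job_E:*/5}
Op 9: register job_B */8 -> active={job_A:*/6, job_B:*/8, job_C:*/7, job_D:*/12, job_E:*/5}
Op 10: unregister job_E -> active={job_A:*/6, job_B:*/8, job_C:*/7, job_D:*/12}
Op 11: unregister job_D -> active={job_A:*/6, job_B:*/8, job_C:*/7}
Op 12: unregister job_A -> active={job_B:*/8, job_C:*/7}
  job_B: interval 8, next fire after T=180 is 184
  job_C: interval 7, next fire after T=180 is 182
Earliest = 182, winner (lex tiebreak) = job_C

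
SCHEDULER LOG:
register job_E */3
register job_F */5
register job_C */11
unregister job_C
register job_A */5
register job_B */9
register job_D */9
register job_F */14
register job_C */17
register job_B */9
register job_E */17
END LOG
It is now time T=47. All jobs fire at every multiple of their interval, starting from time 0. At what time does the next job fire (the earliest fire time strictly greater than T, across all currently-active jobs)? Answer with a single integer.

Op 1: register job_E */3 -> active={job_E:*/3}
Op 2: register job_F */5 -> active={job_E:*/3, job_F:*/5}
Op 3: register job_C */11 -> active={job_C:*/11, job_E:*/3, job_F:*/5}
Op 4: unregister job_C -> active={job_E:*/3, job_F:*/5}
Op 5: register job_A */5 -> active={job_A:*/5, job_E:*/3, job_F:*/5}
Op 6: register job_B */9 -> active={job_A:*/5, job_B:*/9, job_E:*/3, job_F:*/5}
Op 7: register job_D */9 -> active={job_A:*/5, job_B:*/9, job_D:*/9, job_E:*/3, job_F:*/5}
Op 8: register job_F */14 -> active={job_A:*/5, job_B:*/9, job_D:*/9, job_E:*/3, job_F:*/14}
Op 9: register job_C */17 -> active={job_A:*/5, job_B:*/9, job_C:*/17, job_D:*/9, job_E:*/3, job_F:*/14}
Op 10: register job_B */9 -> active={job_A:*/5, job_B:*/9, job_C:*/17, job_D:*/9, job_E:*/3, job_F:*/14}
Op 11: register job_E */17 -> active={job_A:*/5, job_B:*/9, job_C:*/17, job_D:*/9, job_E:*/17, job_F:*/14}
  job_A: interval 5, next fire after T=47 is 50
  job_B: interval 9, next fire after T=47 is 54
  job_C: interval 17, next fire after T=47 is 51
  job_D: interval 9, next fire after T=47 is 54
  job_E: interval 17, next fire after T=47 is 51
  job_F: interval 14, next fire after T=47 is 56
Earliest fire time = 50 (job job_A)

Answer: 50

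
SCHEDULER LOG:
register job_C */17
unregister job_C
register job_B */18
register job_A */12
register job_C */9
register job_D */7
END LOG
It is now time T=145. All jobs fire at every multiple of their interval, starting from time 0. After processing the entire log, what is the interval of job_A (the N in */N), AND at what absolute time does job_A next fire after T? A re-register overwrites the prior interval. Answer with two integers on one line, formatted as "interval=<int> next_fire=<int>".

Op 1: register job_C */17 -> active={job_C:*/17}
Op 2: unregister job_C -> active={}
Op 3: register job_B */18 -> active={job_B:*/18}
Op 4: register job_A */12 -> active={job_A:*/12, job_B:*/18}
Op 5: register job_C */9 -> active={job_A:*/12, job_B:*/18, job_C:*/9}
Op 6: register job_D */7 -> active={job_A:*/12, job_B:*/18, job_C:*/9, job_D:*/7}
Final interval of job_A = 12
Next fire of job_A after T=145: (145//12+1)*12 = 156

Answer: interval=12 next_fire=156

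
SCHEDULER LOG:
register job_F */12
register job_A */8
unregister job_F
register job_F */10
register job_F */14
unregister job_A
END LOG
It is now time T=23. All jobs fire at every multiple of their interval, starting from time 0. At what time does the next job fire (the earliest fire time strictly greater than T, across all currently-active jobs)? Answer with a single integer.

Op 1: register job_F */12 -> active={job_F:*/12}
Op 2: register job_A */8 -> active={job_A:*/8, job_F:*/12}
Op 3: unregister job_F -> active={job_A:*/8}
Op 4: register job_F */10 -> active={job_A:*/8, job_F:*/10}
Op 5: register job_F */14 -> active={job_A:*/8, job_F:*/14}
Op 6: unregister job_A -> active={job_F:*/14}
  job_F: interval 14, next fire after T=23 is 28
Earliest fire time = 28 (job job_F)

Answer: 28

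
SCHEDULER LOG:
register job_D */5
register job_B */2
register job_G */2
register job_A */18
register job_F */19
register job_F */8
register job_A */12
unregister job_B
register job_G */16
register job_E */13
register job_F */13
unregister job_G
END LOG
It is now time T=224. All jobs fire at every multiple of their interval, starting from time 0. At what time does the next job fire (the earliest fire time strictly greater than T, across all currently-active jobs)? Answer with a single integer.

Answer: 225

Derivation:
Op 1: register job_D */5 -> active={job_D:*/5}
Op 2: register job_B */2 -> active={job_B:*/2, job_D:*/5}
Op 3: register job_G */2 -> active={job_B:*/2, job_D:*/5, job_G:*/2}
Op 4: register job_A */18 -> active={job_A:*/18, job_B:*/2, job_D:*/5, job_G:*/2}
Op 5: register job_F */19 -> active={job_A:*/18, job_B:*/2, job_D:*/5, job_F:*/19, job_G:*/2}
Op 6: register job_F */8 -> active={job_A:*/18, job_B:*/2, job_D:*/5, job_F:*/8, job_G:*/2}
Op 7: register job_A */12 -> active={job_A:*/12, job_B:*/2, job_D:*/5, job_F:*/8, job_G:*/2}
Op 8: unregister job_B -> active={job_A:*/12, job_D:*/5, job_F:*/8, job_G:*/2}
Op 9: register job_G */16 -> active={job_A:*/12, job_D:*/5, job_F:*/8, job_G:*/16}
Op 10: register job_E */13 -> active={job_A:*/12, job_D:*/5, job_E:*/13, job_F:*/8, job_G:*/16}
Op 11: register job_F */13 -> active={job_A:*/12, job_D:*/5, job_E:*/13, job_F:*/13, job_G:*/16}
Op 12: unregister job_G -> active={job_A:*/12, job_D:*/5, job_E:*/13, job_F:*/13}
  job_A: interval 12, next fire after T=224 is 228
  job_D: interval 5, next fire after T=224 is 225
  job_E: interval 13, next fire after T=224 is 234
  job_F: interval 13, next fire after T=224 is 234
Earliest fire time = 225 (job job_D)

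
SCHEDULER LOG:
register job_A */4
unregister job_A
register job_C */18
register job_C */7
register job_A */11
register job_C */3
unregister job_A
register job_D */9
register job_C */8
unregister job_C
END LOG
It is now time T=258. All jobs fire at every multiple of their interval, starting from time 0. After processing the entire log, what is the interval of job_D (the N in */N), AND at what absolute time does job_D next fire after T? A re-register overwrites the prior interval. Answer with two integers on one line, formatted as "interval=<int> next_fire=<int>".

Answer: interval=9 next_fire=261

Derivation:
Op 1: register job_A */4 -> active={job_A:*/4}
Op 2: unregister job_A -> active={}
Op 3: register job_C */18 -> active={job_C:*/18}
Op 4: register job_C */7 -> active={job_C:*/7}
Op 5: register job_A */11 -> active={job_A:*/11, job_C:*/7}
Op 6: register job_C */3 -> active={job_A:*/11, job_C:*/3}
Op 7: unregister job_A -> active={job_C:*/3}
Op 8: register job_D */9 -> active={job_C:*/3, job_D:*/9}
Op 9: register job_C */8 -> active={job_C:*/8, job_D:*/9}
Op 10: unregister job_C -> active={job_D:*/9}
Final interval of job_D = 9
Next fire of job_D after T=258: (258//9+1)*9 = 261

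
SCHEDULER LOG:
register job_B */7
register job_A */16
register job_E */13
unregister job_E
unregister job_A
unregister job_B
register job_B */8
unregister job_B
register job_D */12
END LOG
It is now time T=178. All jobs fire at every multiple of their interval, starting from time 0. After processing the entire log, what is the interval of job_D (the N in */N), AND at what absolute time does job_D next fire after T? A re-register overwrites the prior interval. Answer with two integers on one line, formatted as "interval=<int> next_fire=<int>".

Op 1: register job_B */7 -> active={job_B:*/7}
Op 2: register job_A */16 -> active={job_A:*/16, job_B:*/7}
Op 3: register job_E */13 -> active={job_A:*/16, job_B:*/7, job_E:*/13}
Op 4: unregister job_E -> active={job_A:*/16, job_B:*/7}
Op 5: unregister job_A -> active={job_B:*/7}
Op 6: unregister job_B -> active={}
Op 7: register job_B */8 -> active={job_B:*/8}
Op 8: unregister job_B -> active={}
Op 9: register job_D */12 -> active={job_D:*/12}
Final interval of job_D = 12
Next fire of job_D after T=178: (178//12+1)*12 = 180

Answer: interval=12 next_fire=180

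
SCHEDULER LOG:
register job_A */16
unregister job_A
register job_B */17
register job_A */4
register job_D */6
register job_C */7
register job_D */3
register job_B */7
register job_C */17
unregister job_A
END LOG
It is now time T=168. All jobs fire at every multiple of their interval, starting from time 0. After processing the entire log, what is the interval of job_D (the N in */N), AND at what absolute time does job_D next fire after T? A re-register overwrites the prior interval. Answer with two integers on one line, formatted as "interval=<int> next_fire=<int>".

Op 1: register job_A */16 -> active={job_A:*/16}
Op 2: unregister job_A -> active={}
Op 3: register job_B */17 -> active={job_B:*/17}
Op 4: register job_A */4 -> active={job_A:*/4, job_B:*/17}
Op 5: register job_D */6 -> active={job_A:*/4, job_B:*/17, job_D:*/6}
Op 6: register job_C */7 -> active={job_A:*/4, job_B:*/17, job_C:*/7, job_D:*/6}
Op 7: register job_D */3 -> active={job_A:*/4, job_B:*/17, job_C:*/7, job_D:*/3}
Op 8: register job_B */7 -> active={job_A:*/4, job_B:*/7, job_C:*/7, job_D:*/3}
Op 9: register job_C */17 -> active={job_A:*/4, job_B:*/7, job_C:*/17, job_D:*/3}
Op 10: unregister job_A -> active={job_B:*/7, job_C:*/17, job_D:*/3}
Final interval of job_D = 3
Next fire of job_D after T=168: (168//3+1)*3 = 171

Answer: interval=3 next_fire=171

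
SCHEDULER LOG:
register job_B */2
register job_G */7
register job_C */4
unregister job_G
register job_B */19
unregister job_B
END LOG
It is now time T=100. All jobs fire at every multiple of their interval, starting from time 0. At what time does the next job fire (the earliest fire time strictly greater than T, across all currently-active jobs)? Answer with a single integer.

Op 1: register job_B */2 -> active={job_B:*/2}
Op 2: register job_G */7 -> active={job_B:*/2, job_G:*/7}
Op 3: register job_C */4 -> active={job_B:*/2, job_C:*/4, job_G:*/7}
Op 4: unregister job_G -> active={job_B:*/2, job_C:*/4}
Op 5: register job_B */19 -> active={job_B:*/19, job_C:*/4}
Op 6: unregister job_B -> active={job_C:*/4}
  job_C: interval 4, next fire after T=100 is 104
Earliest fire time = 104 (job job_C)

Answer: 104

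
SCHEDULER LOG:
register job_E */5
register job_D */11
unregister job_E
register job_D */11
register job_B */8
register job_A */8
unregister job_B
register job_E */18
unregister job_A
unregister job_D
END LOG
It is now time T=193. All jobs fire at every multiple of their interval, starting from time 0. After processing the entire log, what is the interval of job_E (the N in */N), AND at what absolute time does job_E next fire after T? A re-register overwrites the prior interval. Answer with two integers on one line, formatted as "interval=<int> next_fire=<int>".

Op 1: register job_E */5 -> active={job_E:*/5}
Op 2: register job_D */11 -> active={job_D:*/11, job_E:*/5}
Op 3: unregister job_E -> active={job_D:*/11}
Op 4: register job_D */11 -> active={job_D:*/11}
Op 5: register job_B */8 -> active={job_B:*/8, job_D:*/11}
Op 6: register job_A */8 -> active={job_A:*/8, job_B:*/8, job_D:*/11}
Op 7: unregister job_B -> active={job_A:*/8, job_D:*/11}
Op 8: register job_E */18 -> active={job_A:*/8, job_D:*/11, job_E:*/18}
Op 9: unregister job_A -> active={job_D:*/11, job_E:*/18}
Op 10: unregister job_D -> active={job_E:*/18}
Final interval of job_E = 18
Next fire of job_E after T=193: (193//18+1)*18 = 198

Answer: interval=18 next_fire=198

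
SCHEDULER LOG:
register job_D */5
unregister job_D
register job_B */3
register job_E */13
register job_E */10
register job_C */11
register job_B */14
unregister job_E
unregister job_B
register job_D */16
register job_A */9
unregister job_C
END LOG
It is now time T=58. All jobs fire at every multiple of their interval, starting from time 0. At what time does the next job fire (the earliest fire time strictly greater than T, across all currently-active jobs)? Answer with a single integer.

Answer: 63

Derivation:
Op 1: register job_D */5 -> active={job_D:*/5}
Op 2: unregister job_D -> active={}
Op 3: register job_B */3 -> active={job_B:*/3}
Op 4: register job_E */13 -> active={job_B:*/3, job_E:*/13}
Op 5: register job_E */10 -> active={job_B:*/3, job_E:*/10}
Op 6: register job_C */11 -> active={job_B:*/3, job_C:*/11, job_E:*/10}
Op 7: register job_B */14 -> active={job_B:*/14, job_C:*/11, job_E:*/10}
Op 8: unregister job_E -> active={job_B:*/14, job_C:*/11}
Op 9: unregister job_B -> active={job_C:*/11}
Op 10: register job_D */16 -> active={job_C:*/11, job_D:*/16}
Op 11: register job_A */9 -> active={job_A:*/9, job_C:*/11, job_D:*/16}
Op 12: unregister job_C -> active={job_A:*/9, job_D:*/16}
  job_A: interval 9, next fire after T=58 is 63
  job_D: interval 16, next fire after T=58 is 64
Earliest fire time = 63 (job job_A)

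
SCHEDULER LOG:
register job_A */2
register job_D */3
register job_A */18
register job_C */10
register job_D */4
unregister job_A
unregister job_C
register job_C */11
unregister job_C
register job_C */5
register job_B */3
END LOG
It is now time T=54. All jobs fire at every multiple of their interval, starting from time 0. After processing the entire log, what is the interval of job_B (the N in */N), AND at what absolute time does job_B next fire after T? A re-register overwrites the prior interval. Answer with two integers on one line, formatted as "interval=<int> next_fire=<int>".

Answer: interval=3 next_fire=57

Derivation:
Op 1: register job_A */2 -> active={job_A:*/2}
Op 2: register job_D */3 -> active={job_A:*/2, job_D:*/3}
Op 3: register job_A */18 -> active={job_A:*/18, job_D:*/3}
Op 4: register job_C */10 -> active={job_A:*/18, job_C:*/10, job_D:*/3}
Op 5: register job_D */4 -> active={job_A:*/18, job_C:*/10, job_D:*/4}
Op 6: unregister job_A -> active={job_C:*/10, job_D:*/4}
Op 7: unregister job_C -> active={job_D:*/4}
Op 8: register job_C */11 -> active={job_C:*/11, job_D:*/4}
Op 9: unregister job_C -> active={job_D:*/4}
Op 10: register job_C */5 -> active={job_C:*/5, job_D:*/4}
Op 11: register job_B */3 -> active={job_B:*/3, job_C:*/5, job_D:*/4}
Final interval of job_B = 3
Next fire of job_B after T=54: (54//3+1)*3 = 57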